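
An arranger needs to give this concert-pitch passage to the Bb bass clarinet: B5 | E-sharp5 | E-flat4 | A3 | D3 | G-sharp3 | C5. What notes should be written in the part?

Written C4 sounds as Bb2 on the Bb bass clarinet, so concert pitches are written a major ninth up.
B5 -> C#7
E#5 -> F##6
Eb4 -> F5
A3 -> B4
D3 -> E4
G#3 -> A#4
C5 -> D6

C#7 F##6 F5 B4 E4 A#4 D6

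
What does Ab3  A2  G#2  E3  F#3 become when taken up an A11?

D5 D#4 C##4 A#4 B#4

Ab3 up an augmented eleventh is D5.
An augmented eleventh up from A2 gives D#4.
G#2: an eleventh up reaches C, and 18 semitones makes it C##4.
E3 up an augmented eleventh is A#4.
F#3: an eleventh up reaches B, and 18 semitones makes it B#4.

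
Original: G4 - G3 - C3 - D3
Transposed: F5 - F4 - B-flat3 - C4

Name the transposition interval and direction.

up a minor seventh

From G4 to F5 is 7 letter names — a seventh of some quality.
G4 to F5 is 10 semitones, which makes it a minor seventh; the second version is higher, so the direction is up.
Checking another pair — D3 → C4 — gives the same interval.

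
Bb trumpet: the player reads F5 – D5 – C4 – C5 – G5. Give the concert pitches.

Eb5 C5 Bb3 Bb4 F5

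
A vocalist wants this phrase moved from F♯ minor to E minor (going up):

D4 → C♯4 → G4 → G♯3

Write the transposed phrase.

C5 B4 F5 F#4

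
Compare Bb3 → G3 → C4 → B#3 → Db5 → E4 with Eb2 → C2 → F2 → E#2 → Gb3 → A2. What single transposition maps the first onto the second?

down a perfect twelfth

Take the first pair: Bb3 → Eb2. B to E spans 12 letter names, so the interval is some kind of twelfth.
Eb2 to Bb3 is 19 semitones, which makes it a perfect twelfth; the second version is lower, so the direction is down.
Checking another pair — E4 → A2 — gives the same interval.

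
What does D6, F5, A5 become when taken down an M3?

Bb5 Db5 F5

D6: a third down reaches B, and 4 semitones makes it Bb5.
F5 down a major third is Db5.
A5 down a major third is F5.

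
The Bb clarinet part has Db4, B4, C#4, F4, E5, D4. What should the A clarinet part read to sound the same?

Ebb4 C5 D4 Gb4 F5 Eb4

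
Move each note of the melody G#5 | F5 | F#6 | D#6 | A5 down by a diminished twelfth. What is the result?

C##4 B3 B#4 G##4 D#4

G#5 down a diminished twelfth is C##4.
F5: a twelfth down reaches B, and 18 semitones makes it B3.
F#6: a twelfth down reaches B, and 18 semitones makes it B#4.
D#6: a twelfth down reaches G, and 18 semitones makes it G##4.
A5 down a diminished twelfth is D#4.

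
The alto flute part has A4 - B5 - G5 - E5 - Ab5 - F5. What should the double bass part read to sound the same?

E5 F#6 D6 B5 Eb6 C6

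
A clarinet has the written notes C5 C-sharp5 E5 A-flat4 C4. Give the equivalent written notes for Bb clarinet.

B4 B#4 D#5 G4 B3

First find concert pitch: the A clarinet sounds a minor third below written, so C5 C-sharp5 E5 A-flat4 C4 sounds A4 A#4 C#5 F4 A3.
Then write for Bb clarinet: it sounds a major second below written, so the part must be a major second above concert.
A4 → B4
A#4 → B#4
C#5 → D#5
F4 → G4
A3 → B3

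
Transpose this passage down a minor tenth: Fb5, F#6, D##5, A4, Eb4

Db4 D#5 B##3 F#3 C3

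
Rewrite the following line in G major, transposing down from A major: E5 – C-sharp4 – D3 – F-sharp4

A major to G major down is a major second, so every note moves down by that interval.
E5 → D5
C#4 → B3
D3 → C3
F#4 → E4

D5 B3 C3 E4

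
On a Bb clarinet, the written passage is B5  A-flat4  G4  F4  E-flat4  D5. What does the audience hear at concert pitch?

A5 Gb4 F4 Eb4 Db4 C5

Written C4 on the Bb clarinet sounds as Bb3, a major second lower; apply that shift to every note.
B5 → A5
Ab4 → Gb4
G4 → F4
F4 → Eb4
Eb4 → Db4
D5 → C5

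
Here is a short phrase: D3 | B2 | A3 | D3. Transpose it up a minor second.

Eb3 C3 Bb3 Eb3

D3: a second up reaches E, and 1 semitone makes it Eb3.
B2: a second up reaches C, and 1 semitone makes it C3.
A3 up a minor second is Bb3.
D3: a second up reaches E, and 1 semitone makes it Eb3.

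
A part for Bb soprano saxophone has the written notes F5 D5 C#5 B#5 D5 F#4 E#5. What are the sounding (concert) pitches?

Written C4 on the Bb soprano saxophone sounds as Bb3, a major second lower; apply that shift to every note.
F5 to Eb5
D5 to C5
C#5 to B4
B#5 to A#5
D5 to C5
F#4 to E4
E#5 to D#5

Eb5 C5 B4 A#5 C5 E4 D#5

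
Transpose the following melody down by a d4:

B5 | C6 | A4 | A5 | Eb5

A diminished fourth down from B5 gives F##5.
C6: a fourth down reaches G, and 4 semitones makes it G#5.
A4 down a diminished fourth is E#4.
A diminished fourth down from A5 gives E#5.
Eb5: a fourth down reaches B, and 4 semitones makes it B4.

F##5 G#5 E#4 E#5 B4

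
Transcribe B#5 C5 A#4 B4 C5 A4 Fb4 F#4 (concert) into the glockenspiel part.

B#3 C3 A#2 B2 C3 A2 Fb2 F#2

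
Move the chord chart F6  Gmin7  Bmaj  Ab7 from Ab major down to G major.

E6 F#min7 A#maj G7

Ab major down to G major is a minor second; each chord root moves by that interval while the quality stays the same.
F6: root F down a minor second → E, giving E6.
Gmin7: root G down a minor second → F#, giving F#min7.
Bmaj: root B down a minor second → A#, giving A#maj.
Ab7: root Ab down a minor second → G, giving G7.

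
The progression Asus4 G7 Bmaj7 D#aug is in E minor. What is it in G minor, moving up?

E minor up to G minor is a minor third; each chord root moves by that interval while the quality stays the same.
Asus4: root A up a minor third → C, giving Csus4.
G7: root G up a minor third → Bb, giving Bb7.
Bmaj7: root B up a minor third → D, giving Dmaj7.
D#aug: root D# up a minor third → F#, giving F#aug.

Csus4 Bb7 Dmaj7 F#aug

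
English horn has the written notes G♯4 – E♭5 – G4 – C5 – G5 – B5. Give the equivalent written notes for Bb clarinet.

First find concert pitch: the English horn sounds a perfect fifth below written, so G♯4 E♭5 G4 C5 G5 B5 sounds C#4 Ab4 C4 F4 C5 E5.
Then write for Bb clarinet: it sounds a major second below written, so the part must be a major second above concert.
C#4 → D#4
Ab4 → Bb4
C4 → D4
F4 → G4
C5 → D5
E5 → F#5

D#4 Bb4 D4 G4 D5 F#5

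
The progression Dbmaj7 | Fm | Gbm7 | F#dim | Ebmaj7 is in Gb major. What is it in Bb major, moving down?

Gb major down to Bb major is a minor sixth; each chord root moves by that interval while the quality stays the same.
Dbmaj7: root Db down a minor sixth → F, giving Fmaj7.
Fm: root F down a minor sixth → A, giving Am.
Gbm7: root Gb down a minor sixth → Bb, giving Bbm7.
F#dim: root F# down a minor sixth → A#, giving A#dim.
Ebmaj7: root Eb down a minor sixth → G, giving Gmaj7.

Fmaj7 Am Bbm7 A#dim Gmaj7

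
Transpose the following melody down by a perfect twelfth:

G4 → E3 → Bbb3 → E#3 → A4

C3 A1 Ebb2 A#1 D3

G4 -> C3
E3 -> A1
Bbb3 -> Ebb2
E#3 -> A#1
A4 -> D3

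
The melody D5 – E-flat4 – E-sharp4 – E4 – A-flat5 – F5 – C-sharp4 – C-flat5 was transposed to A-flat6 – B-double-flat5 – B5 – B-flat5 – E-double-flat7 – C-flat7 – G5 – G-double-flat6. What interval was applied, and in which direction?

From D5 to Ab6 is 12 letter names — a twelfth of some quality.
D5 to Ab6 is 18 semitones, which makes it a diminished twelfth; the second version is higher, so the direction is up.
Checking another pair — Cb5 → Gbb6 — gives the same interval.

up a diminished twelfth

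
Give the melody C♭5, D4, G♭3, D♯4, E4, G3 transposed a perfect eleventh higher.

Cb5: an eleventh up reaches F, and 17 semitones makes it Fb6.
D4 up a perfect eleventh is G5.
A perfect eleventh up from Gb3 gives Cb5.
D#4: an eleventh up reaches G, and 17 semitones makes it G#5.
E4 up a perfect eleventh is A5.
G3 up a perfect eleventh is C5.

Fb6 G5 Cb5 G#5 A5 C5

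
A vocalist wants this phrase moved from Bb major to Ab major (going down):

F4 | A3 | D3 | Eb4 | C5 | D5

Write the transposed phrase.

Bb major to Ab major down is a major second, so every note moves down by that interval.
F4 to Eb4
A3 to G3
D3 to C3
Eb4 to Db4
C5 to Bb4
D5 to C5

Eb4 G3 C3 Db4 Bb4 C5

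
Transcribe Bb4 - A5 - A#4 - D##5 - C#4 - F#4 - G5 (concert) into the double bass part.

The double bass sounds a perfect octave below written, so the written part must be a perfect octave above concert — transpose each note up.
Bb4 → Bb5
A5 → A6
A#4 → A#5
D##5 → D##6
C#4 → C#5
F#4 → F#5
G5 → G6

Bb5 A6 A#5 D##6 C#5 F#5 G6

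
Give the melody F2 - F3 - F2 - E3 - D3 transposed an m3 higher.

F2: a third up reaches A, and 3 semitones makes it Ab2.
A minor third up from F3 gives Ab3.
F2 up a minor third is Ab2.
E3 up a minor third is G3.
A minor third up from D3 gives F3.

Ab2 Ab3 Ab2 G3 F3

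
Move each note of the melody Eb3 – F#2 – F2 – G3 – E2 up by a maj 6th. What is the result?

Eb3 -> C4
F#2 -> D#3
F2 -> D3
G3 -> E4
E2 -> C#3

C4 D#3 D3 E4 C#3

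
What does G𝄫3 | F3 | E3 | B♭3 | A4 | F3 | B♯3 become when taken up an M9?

Abb4 G4 F#4 C5 B5 G4 C##5

Gbb3 to Abb4
F3 to G4
E3 to F#4
Bb3 to C5
A4 to B5
F3 to G4
B#3 to C##5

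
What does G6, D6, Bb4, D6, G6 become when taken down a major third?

G6: a third down reaches E, and 4 semitones makes it Eb6.
D6: a third down reaches B, and 4 semitones makes it Bb5.
A major third down from Bb4 gives Gb4.
A major third down from D6 gives Bb5.
A major third down from G6 gives Eb6.

Eb6 Bb5 Gb4 Bb5 Eb6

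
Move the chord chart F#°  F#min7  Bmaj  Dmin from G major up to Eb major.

D° Dmin7 Gmaj Bbmin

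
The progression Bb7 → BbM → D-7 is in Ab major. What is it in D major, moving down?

Ab major down to D major is a diminished fifth; each chord root moves by that interval while the quality stays the same.
Bb7: root Bb down a diminished fifth → E, giving E7.
BbM: root Bb down a diminished fifth → E, giving EM.
D-7: root D down a diminished fifth → G#, giving G#-7.

E7 EM G#-7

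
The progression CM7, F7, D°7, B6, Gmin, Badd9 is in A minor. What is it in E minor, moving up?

A minor up to E minor is a perfect fifth; each chord root moves by that interval while the quality stays the same.
CM7: root C up a perfect fifth → G, giving GM7.
F7: root F up a perfect fifth → C, giving C7.
D°7: root D up a perfect fifth → A, giving A°7.
B6: root B up a perfect fifth → F#, giving F#6.
Gmin: root G up a perfect fifth → D, giving Dmin.
Badd9: root B up a perfect fifth → F#, giving F#add9.

GM7 C7 A°7 F#6 Dmin F#add9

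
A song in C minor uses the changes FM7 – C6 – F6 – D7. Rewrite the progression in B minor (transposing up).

EM7 B6 E6 C#7

C minor up to B minor is a major seventh; each chord root moves by that interval while the quality stays the same.
FM7: root F up a major seventh → E, giving EM7.
C6: root C up a major seventh → B, giving B6.
F6: root F up a major seventh → E, giving E6.
D7: root D up a major seventh → C#, giving C#7.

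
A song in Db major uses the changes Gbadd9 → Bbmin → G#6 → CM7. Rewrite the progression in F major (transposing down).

Db major down to F major is a minor sixth; each chord root moves by that interval while the quality stays the same.
Gbadd9: root Gb down a minor sixth → Bb, giving Bbadd9.
Bbmin: root Bb down a minor sixth → D, giving Dmin.
G#6: root G# down a minor sixth → B#, giving B#6.
CM7: root C down a minor sixth → E, giving EM7.

Bbadd9 Dmin B#6 EM7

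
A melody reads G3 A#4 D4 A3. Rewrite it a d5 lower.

C#3 D##4 G#3 D#3

G3 to C#3
A#4 to D##4
D4 to G#3
A3 to D#3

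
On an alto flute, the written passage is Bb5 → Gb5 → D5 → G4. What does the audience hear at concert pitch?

F5 Db5 A4 D4

Written C4 on the alto flute sounds as G3, a perfect fourth lower; apply that shift to every note.
Bb5 becomes F5
Gb5 becomes Db5
D5 becomes A4
G4 becomes D4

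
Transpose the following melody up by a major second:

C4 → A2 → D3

D4 B2 E3

C4 up a major second is D4.
A2: a second up reaches B, and 2 semitones makes it B2.
A major second up from D3 gives E3.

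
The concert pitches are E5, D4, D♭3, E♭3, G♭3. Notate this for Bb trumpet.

Written C4 sounds as Bb3 on the Bb trumpet, so concert pitches are written a major second up.
E5 becomes F#5
D4 becomes E4
Db3 becomes Eb3
Eb3 becomes F3
Gb3 becomes Ab3

F#5 E4 Eb3 F3 Ab3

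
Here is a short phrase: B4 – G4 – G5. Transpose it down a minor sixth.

D#4 B3 B4

B4 to D#4
G4 to B3
G5 to B4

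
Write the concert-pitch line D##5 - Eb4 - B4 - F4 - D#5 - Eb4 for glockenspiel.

The glockenspiel sounds a perfect fifteenth above written, so the written part must be a perfect fifteenth below concert — transpose each note down.
D##5 becomes D##3
Eb4 becomes Eb2
B4 becomes B2
F4 becomes F2
D#5 becomes D#3
Eb4 becomes Eb2

D##3 Eb2 B2 F2 D#3 Eb2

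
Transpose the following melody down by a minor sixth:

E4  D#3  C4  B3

A minor sixth down from E4 gives G#3.
D#3: a sixth down reaches F, and 8 semitones makes it F##2.
C4: a sixth down reaches E, and 8 semitones makes it E3.
A minor sixth down from B3 gives D#3.

G#3 F##2 E3 D#3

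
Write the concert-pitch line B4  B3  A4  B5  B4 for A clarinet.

The A clarinet sounds a minor third below written, so the written part must be a minor third above concert — transpose each note up.
B4 → D5
B3 → D4
A4 → C5
B5 → D6
B4 → D5

D5 D4 C5 D6 D5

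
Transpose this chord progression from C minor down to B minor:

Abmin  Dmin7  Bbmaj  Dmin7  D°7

C minor down to B minor is a minor second; each chord root moves by that interval while the quality stays the same.
Abmin: root Ab down a minor second → G, giving Gmin.
Dmin7: root D down a minor second → C#, giving C#min7.
Bbmaj: root Bb down a minor second → A, giving Amaj.
Dmin7: root D down a minor second → C#, giving C#min7.
D°7: root D down a minor second → C#, giving C#°7.

Gmin C#min7 Amaj C#min7 C#°7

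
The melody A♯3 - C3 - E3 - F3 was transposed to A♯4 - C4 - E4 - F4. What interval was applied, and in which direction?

From A#3 to A#4 is 8 letter names — an octave of some quality.
A#3 to A#4 is 12 semitones, which makes it a perfect octave; the second version is higher, so the direction is up.
Checking another pair — F3 → F4 — gives the same interval.

up a perfect octave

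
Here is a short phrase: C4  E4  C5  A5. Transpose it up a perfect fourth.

F4 A4 F5 D6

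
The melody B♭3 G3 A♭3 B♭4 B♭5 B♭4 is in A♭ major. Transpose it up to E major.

A♭ major to E major up is an augmented fifth, so every note moves up by that interval.
Bb3 → F#4
G3 → D#4
Ab3 → E4
Bb4 → F#5
Bb5 → F#6
Bb4 → F#5

F#4 D#4 E4 F#5 F#6 F#5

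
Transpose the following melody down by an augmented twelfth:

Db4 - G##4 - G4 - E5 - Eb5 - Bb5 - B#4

Db4: a twelfth down reaches G, and 20 semitones makes it Gbb2.
An augmented twelfth down from G##4 gives C#3.
G4: a twelfth down reaches C, and 20 semitones makes it Cb3.
E5 down an augmented twelfth is Ab3.
Eb5: a twelfth down reaches A, and 20 semitones makes it Abb3.
Bb5 down an augmented twelfth is Ebb4.
An augmented twelfth down from B#4 gives E3.

Gbb2 C#3 Cb3 Ab3 Abb3 Ebb4 E3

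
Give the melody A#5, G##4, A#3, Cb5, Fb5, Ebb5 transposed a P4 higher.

A#5: a fourth up reaches D, and 5 semitones makes it D#6.
A perfect fourth up from G##4 gives C##5.
A#3: a fourth up reaches D, and 5 semitones makes it D#4.
A perfect fourth up from Cb5 gives Fb5.
Fb5 up a perfect fourth is Bbb5.
Ebb5 up a perfect fourth is Abb5.

D#6 C##5 D#4 Fb5 Bbb5 Abb5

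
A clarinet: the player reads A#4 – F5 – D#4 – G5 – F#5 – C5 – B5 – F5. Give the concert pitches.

F##4 D5 B#3 E5 D#5 A4 G#5 D5

The A clarinet sounds a minor third below written, so transpose each written note down a minor third.
A#4 gives F##4
F5 gives D5
D#4 gives B#3
G5 gives E5
F#5 gives D#5
C5 gives A4
B5 gives G#5
F5 gives D5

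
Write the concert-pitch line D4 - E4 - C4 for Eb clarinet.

B3 C#4 A3

The Eb clarinet sounds a minor third above written, so the written part must be a minor third below concert — transpose each note down.
D4 gives B3
E4 gives C#4
C4 gives A3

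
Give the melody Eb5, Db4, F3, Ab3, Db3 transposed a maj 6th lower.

A major sixth down from Eb5 gives Gb4.
Db4: a sixth down reaches F, and 9 semitones makes it Fb3.
F3: a sixth down reaches A, and 9 semitones makes it Ab2.
A major sixth down from Ab3 gives Cb3.
Db3 down a major sixth is Fb2.

Gb4 Fb3 Ab2 Cb3 Fb2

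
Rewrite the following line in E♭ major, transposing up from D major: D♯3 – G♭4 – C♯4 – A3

From D up to E♭ is a minor second; apply that to each pitch.
D#3 becomes E3
Gb4 becomes Abb4
C#4 becomes D4
A3 becomes Bb3

E3 Abb4 D4 Bb3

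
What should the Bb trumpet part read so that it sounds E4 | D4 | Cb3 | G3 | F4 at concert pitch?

F#4 E4 Db3 A3 G4

The Bb trumpet sounds a major second below written, so the written part must be a major second above concert — transpose each note up.
E4 becomes F#4
D4 becomes E4
Cb3 becomes Db3
G3 becomes A3
F4 becomes G4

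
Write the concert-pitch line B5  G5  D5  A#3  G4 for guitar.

The guitar sounds a perfect octave below written, so the written part must be a perfect octave above concert — transpose each note up.
B5 → B6
G5 → G6
D5 → D6
A#3 → A#4
G4 → G5

B6 G6 D6 A#4 G5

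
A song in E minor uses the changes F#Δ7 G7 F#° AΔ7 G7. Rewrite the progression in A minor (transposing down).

BΔ7 C7 B° DΔ7 C7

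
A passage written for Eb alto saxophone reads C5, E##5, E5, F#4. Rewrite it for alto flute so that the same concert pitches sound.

Ab4 C##5 C5 D4

First find concert pitch: the Eb alto saxophone sounds a major sixth below written, so C5 E##5 E5 F#4 sounds Eb4 G##4 G4 A3.
Then write for alto flute: it sounds a perfect fourth below written, so the part must be a perfect fourth above concert.
Eb4 → Ab4
G##4 → C##5
G4 → C5
A3 → D4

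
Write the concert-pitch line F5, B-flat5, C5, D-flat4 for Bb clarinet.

G5 C6 D5 Eb4

Written C4 sounds as Bb3 on the Bb clarinet, so concert pitches are written a major second up.
F5 → G5
Bb5 → C6
C5 → D5
Db4 → Eb4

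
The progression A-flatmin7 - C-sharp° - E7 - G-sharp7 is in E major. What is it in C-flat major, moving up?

E major up to C-flat major is a diminished sixth; each chord root moves by that interval while the quality stays the same.
A-flatmin7: root A-flat up a diminished sixth → Fbb, giving Fbbmin7.
C-sharp°: root C-sharp up a diminished sixth → Ab, giving Ab°.
E7: root E up a diminished sixth → Cb, giving Cb7.
G-sharp7: root G-sharp up a diminished sixth → Eb, giving Eb7.

Fbbmin7 Ab° Cb7 Eb7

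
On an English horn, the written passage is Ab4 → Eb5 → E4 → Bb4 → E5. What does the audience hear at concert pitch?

The English horn sounds a perfect fifth below written, so transpose each written note down a perfect fifth.
Ab4 gives Db4
Eb5 gives Ab4
E4 gives A3
Bb4 gives Eb4
E5 gives A4

Db4 Ab4 A3 Eb4 A4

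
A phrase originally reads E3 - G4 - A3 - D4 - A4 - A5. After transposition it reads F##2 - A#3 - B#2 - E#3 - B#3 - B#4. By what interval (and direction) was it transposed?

down a diminished seventh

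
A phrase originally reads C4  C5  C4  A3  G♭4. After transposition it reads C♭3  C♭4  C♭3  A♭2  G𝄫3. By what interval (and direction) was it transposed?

down an augmented octave

Take the first pair: C4 → Cb3. C to C spans 8 letter names, so the interval is some kind of octave.
Cb3 to C4 is 13 semitones, which makes it an augmented octave; the second version is lower, so the direction is down.
Checking another pair — Gb4 → Gbb3 — gives the same interval.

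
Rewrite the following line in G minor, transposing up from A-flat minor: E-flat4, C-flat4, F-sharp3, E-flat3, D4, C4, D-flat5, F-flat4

D5 Bb4 E#4 D4 C#5 B4 C6 Eb5

A-flat minor to G minor up is a major seventh, so every note moves up by that interval.
Eb4 becomes D5
Cb4 becomes Bb4
F#3 becomes E#4
Eb3 becomes D4
D4 becomes C#5
C4 becomes B4
Db5 becomes C6
Fb4 becomes Eb5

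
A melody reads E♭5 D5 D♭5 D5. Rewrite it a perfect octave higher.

Eb6 D6 Db6 D6

Eb5 → Eb6
D5 → D6
Db5 → Db6
D5 → D6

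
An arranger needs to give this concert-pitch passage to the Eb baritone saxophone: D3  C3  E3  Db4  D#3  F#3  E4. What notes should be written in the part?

Written C4 sounds as Eb2 on the Eb baritone saxophone, so concert pitches are written a major thirteenth up.
D3 → B4
C3 → A4
E3 → C#5
Db4 → Bb5
D#3 → B#4
F#3 → D#5
E4 → C#6

B4 A4 C#5 Bb5 B#4 D#5 C#6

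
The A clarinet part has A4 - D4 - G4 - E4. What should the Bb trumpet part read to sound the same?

G#4 C#4 F#4 D#4

First find concert pitch: the A clarinet sounds a minor third below written, so A4 D4 G4 E4 sounds F#4 B3 E4 C#4.
Then write for Bb trumpet: it sounds a major second below written, so the part must be a major second above concert.
F#4 → G#4
B3 → C#4
E4 → F#4
C#4 → D#4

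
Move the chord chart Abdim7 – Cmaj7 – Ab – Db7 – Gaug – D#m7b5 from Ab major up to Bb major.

Ab major up to Bb major is a major second; each chord root moves by that interval while the quality stays the same.
Abdim7: root Ab up a major second → Bb, giving Bbdim7.
Cmaj7: root C up a major second → D, giving Dmaj7.
Ab: root Ab up a major second → Bb, giving Bb.
Db7: root Db up a major second → Eb, giving Eb7.
Gaug: root G up a major second → A, giving Aaug.
D#m7b5: root D# up a major second → E#, giving E#m7b5.

Bbdim7 Dmaj7 Bb Eb7 Aaug E#m7b5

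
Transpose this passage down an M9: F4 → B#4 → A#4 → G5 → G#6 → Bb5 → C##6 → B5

Eb3 A#3 G#3 F4 F#5 Ab4 B#4 A4

A major ninth down from F4 gives Eb3.
B#4: a ninth down reaches A, and 14 semitones makes it A#3.
A#4: a ninth down reaches G, and 14 semitones makes it G#3.
G5 down a major ninth is F4.
G#6 down a major ninth is F#5.
Bb5: a ninth down reaches A, and 14 semitones makes it Ab4.
C##6 down a major ninth is B#4.
A major ninth down from B5 gives A4.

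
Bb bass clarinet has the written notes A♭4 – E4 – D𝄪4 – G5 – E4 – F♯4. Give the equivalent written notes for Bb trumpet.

First find concert pitch: the Bb bass clarinet sounds a major ninth below written, so A♭4 E4 D𝄪4 G5 E4 F♯4 sounds Gb3 D3 C##3 F4 D3 E3.
Then write for Bb trumpet: it sounds a major second below written, so the part must be a major second above concert.
Gb3 → Ab3
D3 → E3
C##3 → D##3
F4 → G4
D3 → E3
E3 → F#3

Ab3 E3 D##3 G4 E3 F#3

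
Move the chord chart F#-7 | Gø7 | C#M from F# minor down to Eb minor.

Eb-7 Fbø7 BbM

F# minor down to Eb minor is an augmented second; each chord root moves by that interval while the quality stays the same.
F#-7: root F# down an augmented second → Eb, giving Eb-7.
Gø7: root G down an augmented second → Fb, giving Fbø7.
C#M: root C# down an augmented second → Bb, giving BbM.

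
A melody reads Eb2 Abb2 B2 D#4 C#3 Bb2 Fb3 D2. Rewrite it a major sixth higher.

C3 Fb3 G#3 B#4 A#3 G3 Db4 B2

Eb2 becomes C3
Abb2 becomes Fb3
B2 becomes G#3
D#4 becomes B#4
C#3 becomes A#3
Bb2 becomes G3
Fb3 becomes Db4
D2 becomes B2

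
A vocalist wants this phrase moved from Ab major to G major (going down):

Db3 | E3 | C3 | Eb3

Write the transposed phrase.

C3 D#3 B2 D3

From Ab down to G is a minor second; apply that to each pitch.
Db3 → C3
E3 → D#3
C3 → B2
Eb3 → D3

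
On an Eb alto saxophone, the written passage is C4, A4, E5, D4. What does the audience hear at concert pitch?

Eb3 C4 G4 F3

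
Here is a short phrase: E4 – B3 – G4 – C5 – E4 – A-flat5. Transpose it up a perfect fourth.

A4 E4 C5 F5 A4 Db6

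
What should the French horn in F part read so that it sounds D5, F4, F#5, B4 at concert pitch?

A5 C5 C#6 F#5

Written C4 sounds as F3 on the French horn in F, so concert pitches are written a perfect fifth up.
D5 to A5
F4 to C5
F#5 to C#6
B4 to F#5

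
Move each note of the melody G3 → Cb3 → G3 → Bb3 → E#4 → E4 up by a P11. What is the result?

C5 Fb4 C5 Eb5 A#5 A5

G3 becomes C5
Cb3 becomes Fb4
G3 becomes C5
Bb3 becomes Eb5
E#4 becomes A#5
E4 becomes A5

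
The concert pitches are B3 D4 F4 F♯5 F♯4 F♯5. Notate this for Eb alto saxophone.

G#4 B4 D5 D#6 D#5 D#6

The Eb alto saxophone sounds a major sixth below written, so the written part must be a major sixth above concert — transpose each note up.
B3 -> G#4
D4 -> B4
F4 -> D5
F#5 -> D#6
F#4 -> D#5
F#5 -> D#6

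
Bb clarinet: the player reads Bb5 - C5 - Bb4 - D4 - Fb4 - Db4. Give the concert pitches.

Written C4 on the Bb clarinet sounds as Bb3, a major second lower; apply that shift to every note.
Bb5 becomes Ab5
C5 becomes Bb4
Bb4 becomes Ab4
D4 becomes C4
Fb4 becomes Ebb4
Db4 becomes Cb4

Ab5 Bb4 Ab4 C4 Ebb4 Cb4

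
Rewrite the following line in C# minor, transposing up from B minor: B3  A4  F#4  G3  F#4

B minor to C# minor up is a major second, so every note moves up by that interval.
B3 → C#4
A4 → B4
F#4 → G#4
G3 → A3
F#4 → G#4

C#4 B4 G#4 A3 G#4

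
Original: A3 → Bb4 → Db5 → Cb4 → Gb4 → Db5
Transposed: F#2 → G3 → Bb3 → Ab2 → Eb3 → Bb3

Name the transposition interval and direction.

down a minor tenth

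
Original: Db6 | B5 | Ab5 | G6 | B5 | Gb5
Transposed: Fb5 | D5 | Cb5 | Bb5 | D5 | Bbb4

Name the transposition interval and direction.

From Db6 to Fb5 is 6 letter names — a sixth of some quality.
Fb5 to Db6 is 9 semitones, which makes it a major sixth; the second version is lower, so the direction is down.
Checking another pair — Gb5 → Bbb4 — gives the same interval.

down a major sixth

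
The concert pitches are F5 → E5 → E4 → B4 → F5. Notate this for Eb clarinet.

D5 C#5 C#4 G#4 D5

The Eb clarinet sounds a minor third above written, so the written part must be a minor third below concert — transpose each note down.
F5 gives D5
E5 gives C#5
E4 gives C#4
B4 gives G#4
F5 gives D5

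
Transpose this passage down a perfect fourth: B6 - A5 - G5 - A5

F#6 E5 D5 E5

B6 gives F#6
A5 gives E5
G5 gives D5
A5 gives E5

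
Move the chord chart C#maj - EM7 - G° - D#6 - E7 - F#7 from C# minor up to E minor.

Emaj GM7 Bb° F#6 G7 A7

C# minor up to E minor is a minor third; each chord root moves by that interval while the quality stays the same.
C#maj: root C# up a minor third → E, giving Emaj.
EM7: root E up a minor third → G, giving GM7.
G°: root G up a minor third → Bb, giving Bb°.
D#6: root D# up a minor third → F#, giving F#6.
E7: root E up a minor third → G, giving G7.
F#7: root F# up a minor third → A, giving A7.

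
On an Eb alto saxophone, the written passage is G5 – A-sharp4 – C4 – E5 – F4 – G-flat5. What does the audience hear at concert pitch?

Written C4 on the Eb alto saxophone sounds as Eb3, a major sixth lower; apply that shift to every note.
G5 -> Bb4
A#4 -> C#4
C4 -> Eb3
E5 -> G4
F4 -> Ab3
Gb5 -> Bbb4

Bb4 C#4 Eb3 G4 Ab3 Bbb4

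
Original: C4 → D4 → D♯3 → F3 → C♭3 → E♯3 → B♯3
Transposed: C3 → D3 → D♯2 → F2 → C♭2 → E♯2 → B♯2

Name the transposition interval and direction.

From C4 to C3 is 8 letter names — an octave of some quality.
C3 to C4 is 12 semitones, which makes it a perfect octave; the second version is lower, so the direction is down.
Checking another pair — B#3 → B#2 — gives the same interval.

down a perfect octave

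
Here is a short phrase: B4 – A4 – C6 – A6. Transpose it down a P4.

F#4 E4 G5 E6

B4 gives F#4
A4 gives E4
C6 gives G5
A6 gives E6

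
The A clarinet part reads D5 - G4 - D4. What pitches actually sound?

B4 E4 B3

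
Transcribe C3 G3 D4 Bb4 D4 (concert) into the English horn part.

Written C4 sounds as F3 on the English horn, so concert pitches are written a perfect fifth up.
C3 -> G3
G3 -> D4
D4 -> A4
Bb4 -> F5
D4 -> A4

G3 D4 A4 F5 A4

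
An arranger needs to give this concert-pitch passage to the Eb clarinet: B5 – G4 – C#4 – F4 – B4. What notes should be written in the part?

G#5 E4 A#3 D4 G#4

Written C4 sounds as Eb4 on the Eb clarinet, so concert pitches are written a minor third down.
B5 becomes G#5
G4 becomes E4
C#4 becomes A#3
F4 becomes D4
B4 becomes G#4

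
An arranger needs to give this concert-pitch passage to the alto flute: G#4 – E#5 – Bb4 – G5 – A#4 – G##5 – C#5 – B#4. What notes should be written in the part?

C#5 A#5 Eb5 C6 D#5 C##6 F#5 E#5

Written C4 sounds as G3 on the alto flute, so concert pitches are written a perfect fourth up.
G#4 → C#5
E#5 → A#5
Bb4 → Eb5
G5 → C6
A#4 → D#5
G##5 → C##6
C#5 → F#5
B#4 → E#5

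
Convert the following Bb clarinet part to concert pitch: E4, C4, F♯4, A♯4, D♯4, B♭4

The Bb clarinet sounds a major second below written, so transpose each written note down a major second.
E4 -> D4
C4 -> Bb3
F#4 -> E4
A#4 -> G#4
D#4 -> C#4
Bb4 -> Ab4

D4 Bb3 E4 G#4 C#4 Ab4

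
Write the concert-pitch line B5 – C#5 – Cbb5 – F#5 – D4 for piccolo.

The piccolo sounds a perfect octave above written, so the written part must be a perfect octave below concert — transpose each note down.
B5 -> B4
C#5 -> C#4
Cbb5 -> Cbb4
F#5 -> F#4
D4 -> D3

B4 C#4 Cbb4 F#4 D3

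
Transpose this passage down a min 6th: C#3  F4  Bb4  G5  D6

E#2 A3 D4 B4 F#5

C#3 → E#2
F4 → A3
Bb4 → D4
G5 → B4
D6 → F#5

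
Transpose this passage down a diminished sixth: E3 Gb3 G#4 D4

G##2 B2 B##3 F##3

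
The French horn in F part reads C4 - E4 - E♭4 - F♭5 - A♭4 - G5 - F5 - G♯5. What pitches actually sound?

The French horn in F sounds a perfect fifth below written, so transpose each written note down a perfect fifth.
C4 → F3
E4 → A3
Eb4 → Ab3
Fb5 → Bbb4
Ab4 → Db4
G5 → C5
F5 → Bb4
G#5 → C#5

F3 A3 Ab3 Bbb4 Db4 C5 Bb4 C#5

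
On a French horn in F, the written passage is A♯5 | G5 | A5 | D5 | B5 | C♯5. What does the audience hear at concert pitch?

D#5 C5 D5 G4 E5 F#4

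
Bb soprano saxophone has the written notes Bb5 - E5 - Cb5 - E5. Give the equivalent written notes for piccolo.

First find concert pitch: the Bb soprano saxophone sounds a major second below written, so Bb5 E5 Cb5 E5 sounds Ab5 D5 Bbb4 D5.
Then write for piccolo: it sounds a perfect octave above written, so the part must be a perfect octave below concert.
Ab5 → Ab4
D5 → D4
Bbb4 → Bbb3
D5 → D4

Ab4 D4 Bbb3 D4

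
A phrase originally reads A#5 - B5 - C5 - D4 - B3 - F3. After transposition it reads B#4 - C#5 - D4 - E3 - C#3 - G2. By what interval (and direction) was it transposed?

down a minor seventh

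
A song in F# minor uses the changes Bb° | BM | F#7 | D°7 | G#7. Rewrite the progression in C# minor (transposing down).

F# minor down to C# minor is a perfect fourth; each chord root moves by that interval while the quality stays the same.
Bb°: root Bb down a perfect fourth → F, giving F°.
BM: root B down a perfect fourth → F#, giving F#M.
F#7: root F# down a perfect fourth → C#, giving C#7.
D°7: root D down a perfect fourth → A, giving A°7.
G#7: root G# down a perfect fourth → D#, giving D#7.

F° F#M C#7 A°7 D#7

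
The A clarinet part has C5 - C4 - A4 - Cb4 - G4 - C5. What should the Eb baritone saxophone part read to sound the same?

F#6 F#5 D#6 F5 C#6 F#6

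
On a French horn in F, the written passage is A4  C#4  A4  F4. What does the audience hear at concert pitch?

Written C4 on the French horn in F sounds as F3, a perfect fifth lower; apply that shift to every note.
A4 -> D4
C#4 -> F#3
A4 -> D4
F4 -> Bb3

D4 F#3 D4 Bb3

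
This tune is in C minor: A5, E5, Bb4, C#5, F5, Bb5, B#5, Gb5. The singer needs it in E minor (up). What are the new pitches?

C minor to E minor up is a major third, so every note moves up by that interval.
A5 becomes C#6
E5 becomes G#5
Bb4 becomes D5
C#5 becomes E#5
F5 becomes A5
Bb5 becomes D6
B#5 becomes D##6
Gb5 becomes Bb5

C#6 G#5 D5 E#5 A5 D6 D##6 Bb5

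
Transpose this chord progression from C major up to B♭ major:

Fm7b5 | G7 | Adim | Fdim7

Ebm7b5 F7 Gdim Ebdim7

C major up to B♭ major is a minor seventh; each chord root moves by that interval while the quality stays the same.
Fm7b5: root F up a minor seventh → Eb, giving Ebm7b5.
G7: root G up a minor seventh → F, giving F7.
Adim: root A up a minor seventh → G, giving Gdim.
Fdim7: root F up a minor seventh → Eb, giving Ebdim7.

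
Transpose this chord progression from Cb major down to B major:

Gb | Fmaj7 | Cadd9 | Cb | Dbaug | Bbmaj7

Cb major down to B major is a diminished second; each chord root moves by that interval while the quality stays the same.
Gb: root Gb down a diminished second → F#, giving F#.
Fmaj7: root F down a diminished second → E#, giving E#maj7.
Cadd9: root C down a diminished second → B#, giving B#add9.
Cb: root Cb down a diminished second → B, giving B.
Dbaug: root Db down a diminished second → C#, giving C#aug.
Bbmaj7: root Bb down a diminished second → A#, giving A#maj7.

F# E#maj7 B#add9 B C#aug A#maj7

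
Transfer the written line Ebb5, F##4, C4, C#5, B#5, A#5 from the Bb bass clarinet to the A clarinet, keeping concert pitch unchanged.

Fbb4 G#3 Db3 D4 C#5 B4

First find concert pitch: the Bb bass clarinet sounds a major ninth below written, so Ebb5 F##4 C4 C#5 B#5 A#5 sounds Dbb4 E#3 Bb2 B3 A#4 G#4.
Then write for A clarinet: it sounds a minor third below written, so the part must be a minor third above concert.
Dbb4 → Fbb4
E#3 → G#3
Bb2 → Db3
B3 → D4
A#4 → C#5
G#4 → B4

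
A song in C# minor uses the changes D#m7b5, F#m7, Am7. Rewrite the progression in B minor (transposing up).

C#m7b5 Em7 Gm7

C# minor up to B minor is a minor seventh; each chord root moves by that interval while the quality stays the same.
D#m7b5: root D# up a minor seventh → C#, giving C#m7b5.
F#m7: root F# up a minor seventh → E, giving Em7.
Am7: root A up a minor seventh → G, giving Gm7.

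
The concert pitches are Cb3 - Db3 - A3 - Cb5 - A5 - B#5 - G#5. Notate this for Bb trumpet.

The Bb trumpet sounds a major second below written, so the written part must be a major second above concert — transpose each note up.
Cb3 to Db3
Db3 to Eb3
A3 to B3
Cb5 to Db5
A5 to B5
B#5 to C##6
G#5 to A#5

Db3 Eb3 B3 Db5 B5 C##6 A#5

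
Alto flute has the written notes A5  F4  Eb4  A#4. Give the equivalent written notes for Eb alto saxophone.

First find concert pitch: the alto flute sounds a perfect fourth below written, so A5 F4 Eb4 A#4 sounds E5 C4 Bb3 E#4.
Then write for Eb alto saxophone: it sounds a major sixth below written, so the part must be a major sixth above concert.
E5 → C#6
C4 → A4
Bb3 → G4
E#4 → C##5

C#6 A4 G4 C##5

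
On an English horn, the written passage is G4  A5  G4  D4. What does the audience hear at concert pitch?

Written C4 on the English horn sounds as F3, a perfect fifth lower; apply that shift to every note.
G4 -> C4
A5 -> D5
G4 -> C4
D4 -> G3

C4 D5 C4 G3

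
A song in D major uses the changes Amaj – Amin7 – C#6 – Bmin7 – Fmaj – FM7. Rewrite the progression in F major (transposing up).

Cmaj Cmin7 E6 Dmin7 Abmaj AbM7

D major up to F major is a minor third; each chord root moves by that interval while the quality stays the same.
Amaj: root A up a minor third → C, giving Cmaj.
Amin7: root A up a minor third → C, giving Cmin7.
C#6: root C# up a minor third → E, giving E6.
Bmin7: root B up a minor third → D, giving Dmin7.
Fmaj: root F up a minor third → Ab, giving Abmaj.
FM7: root F up a minor third → Ab, giving AbM7.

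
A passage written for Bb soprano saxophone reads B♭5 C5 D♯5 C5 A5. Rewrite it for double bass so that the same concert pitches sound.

First find concert pitch: the Bb soprano saxophone sounds a major second below written, so B♭5 C5 D♯5 C5 A5 sounds Ab5 Bb4 C#5 Bb4 G5.
Then write for double bass: it sounds a perfect octave below written, so the part must be a perfect octave above concert.
Ab5 → Ab6
Bb4 → Bb5
C#5 → C#6
Bb4 → Bb5
G5 → G6

Ab6 Bb5 C#6 Bb5 G6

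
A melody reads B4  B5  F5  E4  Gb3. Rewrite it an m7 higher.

A minor seventh up from B4 gives A5.
A minor seventh up from B5 gives A6.
F5: a seventh up reaches E, and 10 semitones makes it Eb6.
E4: a seventh up reaches D, and 10 semitones makes it D5.
Gb3: a seventh up reaches F, and 10 semitones makes it Fb4.

A5 A6 Eb6 D5 Fb4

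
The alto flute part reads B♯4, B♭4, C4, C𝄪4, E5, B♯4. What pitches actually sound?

F##4 F4 G3 G##3 B4 F##4

The alto flute sounds a perfect fourth below written, so transpose each written note down a perfect fourth.
B#4 -> F##4
Bb4 -> F4
C4 -> G3
C##4 -> G##3
E5 -> B4
B#4 -> F##4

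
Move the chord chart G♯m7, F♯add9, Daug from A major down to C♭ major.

Bbm7 Abadd9 Fbaug

A major down to C♭ major is an augmented sixth; each chord root moves by that interval while the quality stays the same.
G♯m7: root G♯ down an augmented sixth → Bb, giving Bbm7.
F♯add9: root F♯ down an augmented sixth → Ab, giving Abadd9.
Daug: root D down an augmented sixth → Fb, giving Fbaug.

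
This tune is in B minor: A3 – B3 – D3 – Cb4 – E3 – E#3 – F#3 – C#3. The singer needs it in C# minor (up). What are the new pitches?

B3 C#4 E3 Db4 F#3 F##3 G#3 D#3

From B up to C# is a major second; apply that to each pitch.
A3 -> B3
B3 -> C#4
D3 -> E3
Cb4 -> Db4
E3 -> F#3
E#3 -> F##3
F#3 -> G#3
C#3 -> D#3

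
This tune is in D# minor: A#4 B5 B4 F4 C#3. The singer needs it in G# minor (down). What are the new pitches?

D#4 E5 E4 Bb3 F#2

From D# down to G# is a perfect fifth; apply that to each pitch.
A#4 → D#4
B5 → E5
B4 → E4
F4 → Bb3
C#3 → F#2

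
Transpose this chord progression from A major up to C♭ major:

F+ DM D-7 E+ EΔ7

A major up to C♭ major is a diminished third; each chord root moves by that interval while the quality stays the same.
F+: root F up a diminished third → Abb, giving Abb+.
DM: root D up a diminished third → Fb, giving FbM.
D-7: root D up a diminished third → Fb, giving Fb-7.
E+: root E up a diminished third → Gb, giving Gb+.
EΔ7: root E up a diminished third → Gb, giving GbΔ7.

Abb+ FbM Fb-7 Gb+ GbΔ7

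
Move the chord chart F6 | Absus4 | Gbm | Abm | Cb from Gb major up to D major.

Gb major up to D major is an augmented fifth; each chord root moves by that interval while the quality stays the same.
F6: root F up an augmented fifth → C#, giving C#6.
Absus4: root Ab up an augmented fifth → E, giving Esus4.
Gbm: root Gb up an augmented fifth → D, giving Dm.
Abm: root Ab up an augmented fifth → E, giving Em.
Cb: root Cb up an augmented fifth → G, giving G.

C#6 Esus4 Dm Em G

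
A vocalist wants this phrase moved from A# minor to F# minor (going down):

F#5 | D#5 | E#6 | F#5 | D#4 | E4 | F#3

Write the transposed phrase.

D5 B4 C#6 D5 B3 C4 D3

From A# down to F# is a major third; apply that to each pitch.
F#5 → D5
D#5 → B4
E#6 → C#6
F#5 → D5
D#4 → B3
E4 → C4
F#3 → D3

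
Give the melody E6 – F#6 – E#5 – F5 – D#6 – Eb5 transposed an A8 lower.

Eb5 F5 E4 Fb4 D5 Ebb4

E6 to Eb5
F#6 to F5
E#5 to E4
F5 to Fb4
D#6 to D5
Eb5 to Ebb4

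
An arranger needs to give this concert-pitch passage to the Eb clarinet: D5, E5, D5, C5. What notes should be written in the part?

The Eb clarinet sounds a minor third above written, so the written part must be a minor third below concert — transpose each note down.
D5 to B4
E5 to C#5
D5 to B4
C5 to A4

B4 C#5 B4 A4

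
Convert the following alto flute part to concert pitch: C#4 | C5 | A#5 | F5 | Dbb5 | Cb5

The alto flute sounds a perfect fourth below written, so transpose each written note down a perfect fourth.
C#4 gives G#3
C5 gives G4
A#5 gives E#5
F5 gives C5
Dbb5 gives Abb4
Cb5 gives Gb4

G#3 G4 E#5 C5 Abb4 Gb4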